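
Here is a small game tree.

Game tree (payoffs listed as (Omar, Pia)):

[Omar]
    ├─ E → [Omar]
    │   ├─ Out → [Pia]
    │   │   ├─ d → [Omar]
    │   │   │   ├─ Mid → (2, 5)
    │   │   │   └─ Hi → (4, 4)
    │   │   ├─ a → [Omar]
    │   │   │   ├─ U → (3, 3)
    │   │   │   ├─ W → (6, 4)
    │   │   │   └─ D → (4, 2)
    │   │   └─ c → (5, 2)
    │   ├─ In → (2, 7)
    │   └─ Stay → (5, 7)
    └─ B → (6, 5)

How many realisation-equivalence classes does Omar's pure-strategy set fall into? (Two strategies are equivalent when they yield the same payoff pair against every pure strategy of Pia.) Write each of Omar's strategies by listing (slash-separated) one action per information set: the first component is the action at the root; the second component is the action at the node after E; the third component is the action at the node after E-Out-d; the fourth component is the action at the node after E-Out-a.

9

Omar has 36 pure strategies: E/Out/Mid/U, E/Out/Mid/W, E/Out/Mid/D, E/Out/Hi/U, E/Out/Hi/W, E/Out/Hi/D, E/In/Mid/U, E/In/Mid/W, E/In/Mid/D, E/In/Hi/U, E/In/Hi/W, E/In/Hi/D, E/Stay/Mid/U, E/Stay/Mid/W, E/Stay/Mid/D, E/Stay/Hi/U, E/Stay/Hi/W, E/Stay/Hi/D, B/Out/Mid/U, B/Out/Mid/W, B/Out/Mid/D, B/Out/Hi/U, B/Out/Hi/W, B/Out/Hi/D, B/In/Mid/U, B/In/Mid/W, B/In/Mid/D, B/In/Hi/U, B/In/Hi/W, B/In/Hi/D, B/Stay/Mid/U, B/Stay/Mid/W, B/Stay/Mid/D, B/Stay/Hi/U, B/Stay/Hi/W, B/Stay/Hi/D. Columns: d, a, c.
{E/Out/Mid/U} → row (2,5) (3,3) (5,2)
{E/Out/Mid/W} → row (2,5) (6,4) (5,2)
{E/Out/Mid/D} → row (2,5) (4,2) (5,2)
{E/Out/Hi/U} → row (4,4) (3,3) (5,2)
{E/Out/Hi/W} → row (4,4) (6,4) (5,2)
{E/Out/Hi/D} → row (4,4) (4,2) (5,2)
{E/In/Mid/U, E/In/Mid/W, E/In/Mid/D, E/In/Hi/U, E/In/Hi/W, E/In/Hi/D} → row (2,7) (2,7) (2,7)
{E/Stay/Mid/U, E/Stay/Mid/W, E/Stay/Mid/D, E/Stay/Hi/U, E/Stay/Hi/W, E/Stay/Hi/D} → row (5,7) (5,7) (5,7)
{B/Out/Mid/U, B/Out/Mid/W, B/Out/Mid/D, B/Out/Hi/U, B/Out/Hi/W, B/Out/Hi/D, B/In/Mid/U, B/In/Mid/W, B/In/Mid/D, B/In/Hi/U, B/In/Hi/W, B/In/Hi/D, B/Stay/Mid/U, B/Stay/Mid/W, B/Stay/Mid/D, B/Stay/Hi/U, B/Stay/Hi/W, B/Stay/Hi/D} → row (6,5) (6,5) (6,5)
That's 9 distinct rows out of 36 strategies.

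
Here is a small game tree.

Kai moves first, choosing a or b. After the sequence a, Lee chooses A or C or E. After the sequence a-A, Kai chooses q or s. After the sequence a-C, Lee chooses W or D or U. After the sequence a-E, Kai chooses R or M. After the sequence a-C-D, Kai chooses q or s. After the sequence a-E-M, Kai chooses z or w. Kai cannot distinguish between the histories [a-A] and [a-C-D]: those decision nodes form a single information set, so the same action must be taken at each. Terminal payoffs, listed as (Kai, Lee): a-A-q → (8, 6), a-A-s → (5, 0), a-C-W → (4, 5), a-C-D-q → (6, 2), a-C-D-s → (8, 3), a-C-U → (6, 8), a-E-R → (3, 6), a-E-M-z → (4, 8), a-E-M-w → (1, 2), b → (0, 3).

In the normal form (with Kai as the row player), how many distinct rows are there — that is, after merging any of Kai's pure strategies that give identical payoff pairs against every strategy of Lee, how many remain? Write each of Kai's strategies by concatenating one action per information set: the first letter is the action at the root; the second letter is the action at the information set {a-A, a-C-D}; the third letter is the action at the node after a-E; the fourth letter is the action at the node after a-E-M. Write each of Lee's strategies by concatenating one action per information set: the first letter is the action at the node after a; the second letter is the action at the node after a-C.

7

Kai has 16 pure strategies: aqRz, aqRw, aqMz, aqMw, asRz, asRw, asMz, asMw, bqRz, bqRw, bqMz, bqMw, bsRz, bsRw, bsMz, bsMw. Columns: AW, AD, AU, CW, CD, CU, EW, ED, EU.
{aqRz, aqRw} → row (8,6) (8,6) (8,6) (4,5) (6,2) (6,8) (3,6) (3,6) (3,6)
{aqMz} → row (8,6) (8,6) (8,6) (4,5) (6,2) (6,8) (4,8) (4,8) (4,8)
{aqMw} → row (8,6) (8,6) (8,6) (4,5) (6,2) (6,8) (1,2) (1,2) (1,2)
{asRz, asRw} → row (5,0) (5,0) (5,0) (4,5) (8,3) (6,8) (3,6) (3,6) (3,6)
{asMz} → row (5,0) (5,0) (5,0) (4,5) (8,3) (6,8) (4,8) (4,8) (4,8)
{asMw} → row (5,0) (5,0) (5,0) (4,5) (8,3) (6,8) (1,2) (1,2) (1,2)
{bqRz, bqRw, bqMz, bqMw, bsRz, bsRw, bsMz, bsMw} → row (0,3) (0,3) (0,3) (0,3) (0,3) (0,3) (0,3) (0,3) (0,3)
That's 7 distinct rows out of 16 strategies.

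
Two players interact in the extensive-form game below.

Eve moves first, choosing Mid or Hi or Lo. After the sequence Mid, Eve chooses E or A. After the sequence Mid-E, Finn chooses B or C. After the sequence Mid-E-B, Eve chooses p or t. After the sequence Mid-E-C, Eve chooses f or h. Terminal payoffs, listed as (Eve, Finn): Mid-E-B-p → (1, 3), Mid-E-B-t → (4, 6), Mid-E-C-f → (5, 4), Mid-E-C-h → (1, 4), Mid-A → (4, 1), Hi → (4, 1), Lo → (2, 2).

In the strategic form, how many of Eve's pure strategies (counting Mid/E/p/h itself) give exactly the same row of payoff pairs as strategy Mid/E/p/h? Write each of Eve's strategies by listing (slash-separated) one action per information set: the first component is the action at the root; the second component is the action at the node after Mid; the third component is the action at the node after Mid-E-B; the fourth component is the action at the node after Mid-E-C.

Row for Mid/E/p/h (columns B, C): (1,3) (1,4).
Every one of Eve's information sets is on the play path for some reply by Finn when Eve follows Mid/E/p/h.
Changing the action at any of them therefore changes at least one column, so only Mid/E/p/h itself gives this row.

1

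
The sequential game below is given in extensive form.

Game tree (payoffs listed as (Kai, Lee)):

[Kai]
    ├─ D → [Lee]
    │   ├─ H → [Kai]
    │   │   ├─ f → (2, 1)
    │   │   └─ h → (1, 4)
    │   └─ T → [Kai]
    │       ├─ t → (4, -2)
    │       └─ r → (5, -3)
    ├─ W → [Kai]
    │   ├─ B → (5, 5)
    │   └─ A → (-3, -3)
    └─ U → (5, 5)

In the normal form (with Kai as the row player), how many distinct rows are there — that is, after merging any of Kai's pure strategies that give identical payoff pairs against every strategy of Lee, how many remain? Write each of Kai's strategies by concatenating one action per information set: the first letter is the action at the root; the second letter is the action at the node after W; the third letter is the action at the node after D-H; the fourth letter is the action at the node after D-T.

Kai has 24 pure strategies: DBft, DBfr, DBht, DBhr, DAft, DAfr, DAht, DAhr, WBft, WBfr, WBht, WBhr, WAft, WAfr, WAht, WAhr, UBft, UBfr, UBht, UBhr, UAft, UAfr, UAht, UAhr. Columns: H, T.
{DBft, DAft} → row (2,1) (4,-2)
{DBfr, DAfr} → row (2,1) (5,-3)
{DBht, DAht} → row (1,4) (4,-2)
{DBhr, DAhr} → row (1,4) (5,-3)
{WBft, WBfr, WBht, WBhr, UBft, UBfr, UBht, UBhr, UAft, UAfr, UAht, UAhr} → row (5,5) (5,5)
{WAft, WAfr, WAht, WAhr} → row (-3,-3) (-3,-3)
That's 6 distinct rows out of 24 strategies.

6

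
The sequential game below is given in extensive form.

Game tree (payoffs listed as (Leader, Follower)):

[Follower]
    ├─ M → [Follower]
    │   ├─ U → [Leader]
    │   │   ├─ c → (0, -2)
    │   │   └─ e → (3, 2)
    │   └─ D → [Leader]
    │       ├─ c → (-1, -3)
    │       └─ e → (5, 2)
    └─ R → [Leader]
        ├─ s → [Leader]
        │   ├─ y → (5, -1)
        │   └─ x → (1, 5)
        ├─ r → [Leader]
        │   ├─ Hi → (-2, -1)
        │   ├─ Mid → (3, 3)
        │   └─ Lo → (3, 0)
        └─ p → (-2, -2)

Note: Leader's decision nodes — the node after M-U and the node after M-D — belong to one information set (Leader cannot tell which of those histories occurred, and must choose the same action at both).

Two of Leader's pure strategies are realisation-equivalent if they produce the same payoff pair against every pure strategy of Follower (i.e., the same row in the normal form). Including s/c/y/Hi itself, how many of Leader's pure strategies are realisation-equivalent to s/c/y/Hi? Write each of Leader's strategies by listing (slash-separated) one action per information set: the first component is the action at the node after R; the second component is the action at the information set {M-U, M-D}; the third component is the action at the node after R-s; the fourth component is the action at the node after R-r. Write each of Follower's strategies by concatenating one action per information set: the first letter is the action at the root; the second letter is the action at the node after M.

3

Row for s/c/y/Hi (columns MU, MD, RU, RD): (0,-2) (-1,-3) (5,-1) (5,-1).
Under s/c/y/Hi, Leader's choice at the node after R-r can never be reached regardless of what Follower does, so varying those choices leaves every outcome unchanged.
Holding the reachable choices fixed and varying the unreachable one freely already gives 3 equivalent strategies.
No other strategy reproduces this row, so those 3 are the full class: s/c/y/Hi, s/c/y/Mid, s/c/y/Lo.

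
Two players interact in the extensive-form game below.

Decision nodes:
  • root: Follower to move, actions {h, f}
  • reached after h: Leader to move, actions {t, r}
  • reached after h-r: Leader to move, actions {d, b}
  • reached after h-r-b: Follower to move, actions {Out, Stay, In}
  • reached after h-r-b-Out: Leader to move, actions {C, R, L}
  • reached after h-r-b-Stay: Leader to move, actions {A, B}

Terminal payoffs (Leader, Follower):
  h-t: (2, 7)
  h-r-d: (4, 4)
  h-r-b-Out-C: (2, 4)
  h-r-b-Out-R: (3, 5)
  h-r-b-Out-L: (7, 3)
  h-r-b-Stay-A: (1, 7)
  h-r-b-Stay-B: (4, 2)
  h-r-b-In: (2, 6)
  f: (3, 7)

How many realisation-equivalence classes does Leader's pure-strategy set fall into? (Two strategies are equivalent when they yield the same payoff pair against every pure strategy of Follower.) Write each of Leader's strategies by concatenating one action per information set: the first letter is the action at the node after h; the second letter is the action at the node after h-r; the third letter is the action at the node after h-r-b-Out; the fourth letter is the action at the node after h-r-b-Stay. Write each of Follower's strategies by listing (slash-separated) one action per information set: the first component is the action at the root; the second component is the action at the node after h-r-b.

8

Leader has 24 pure strategies: tdCA, tdCB, tdRA, tdRB, tdLA, tdLB, tbCA, tbCB, tbRA, tbRB, tbLA, tbLB, rdCA, rdCB, rdRA, rdRB, rdLA, rdLB, rbCA, rbCB, rbRA, rbRB, rbLA, rbLB. Columns: h/Out, h/Stay, h/In, f/Out, f/Stay, f/In.
{tdCA, tdCB, tdRA, tdRB, tdLA, tdLB, tbCA, tbCB, tbRA, tbRB, tbLA, tbLB} → row (2,7) (2,7) (2,7) (3,7) (3,7) (3,7)
{rdCA, rdCB, rdRA, rdRB, rdLA, rdLB} → row (4,4) (4,4) (4,4) (3,7) (3,7) (3,7)
{rbCA} → row (2,4) (1,7) (2,6) (3,7) (3,7) (3,7)
{rbCB} → row (2,4) (4,2) (2,6) (3,7) (3,7) (3,7)
{rbRA} → row (3,5) (1,7) (2,6) (3,7) (3,7) (3,7)
{rbRB} → row (3,5) (4,2) (2,6) (3,7) (3,7) (3,7)
{rbLA} → row (7,3) (1,7) (2,6) (3,7) (3,7) (3,7)
{rbLB} → row (7,3) (4,2) (2,6) (3,7) (3,7) (3,7)
That's 8 distinct rows out of 24 strategies.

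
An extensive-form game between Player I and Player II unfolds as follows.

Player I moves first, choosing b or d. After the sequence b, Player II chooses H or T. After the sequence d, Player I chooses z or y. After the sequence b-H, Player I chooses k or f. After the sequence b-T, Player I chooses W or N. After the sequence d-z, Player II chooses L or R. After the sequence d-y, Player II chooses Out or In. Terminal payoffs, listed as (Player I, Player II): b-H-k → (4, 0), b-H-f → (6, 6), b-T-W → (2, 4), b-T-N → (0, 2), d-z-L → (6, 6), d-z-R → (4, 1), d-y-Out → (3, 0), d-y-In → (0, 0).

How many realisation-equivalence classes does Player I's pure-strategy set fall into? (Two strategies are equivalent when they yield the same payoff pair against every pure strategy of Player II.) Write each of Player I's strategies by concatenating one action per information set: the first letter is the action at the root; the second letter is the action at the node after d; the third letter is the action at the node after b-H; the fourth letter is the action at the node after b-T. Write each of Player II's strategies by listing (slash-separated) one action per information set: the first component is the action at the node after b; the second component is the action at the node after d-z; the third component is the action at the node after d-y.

6

Player I has 16 pure strategies: bzkW, bzkN, bzfW, bzfN, bykW, bykN, byfW, byfN, dzkW, dzkN, dzfW, dzfN, dykW, dykN, dyfW, dyfN. Columns: H/L/Out, H/L/In, H/R/Out, H/R/In, T/L/Out, T/L/In, T/R/Out, T/R/In.
{bzkW, bykW} → row (4,0) (4,0) (4,0) (4,0) (2,4) (2,4) (2,4) (2,4)
{bzkN, bykN} → row (4,0) (4,0) (4,0) (4,0) (0,2) (0,2) (0,2) (0,2)
{bzfW, byfW} → row (6,6) (6,6) (6,6) (6,6) (2,4) (2,4) (2,4) (2,4)
{bzfN, byfN} → row (6,6) (6,6) (6,6) (6,6) (0,2) (0,2) (0,2) (0,2)
{dzkW, dzkN, dzfW, dzfN} → row (6,6) (6,6) (4,1) (4,1) (6,6) (6,6) (4,1) (4,1)
{dykW, dykN, dyfW, dyfN} → row (3,0) (0,0) (3,0) (0,0) (3,0) (0,0) (3,0) (0,0)
That's 6 distinct rows out of 16 strategies.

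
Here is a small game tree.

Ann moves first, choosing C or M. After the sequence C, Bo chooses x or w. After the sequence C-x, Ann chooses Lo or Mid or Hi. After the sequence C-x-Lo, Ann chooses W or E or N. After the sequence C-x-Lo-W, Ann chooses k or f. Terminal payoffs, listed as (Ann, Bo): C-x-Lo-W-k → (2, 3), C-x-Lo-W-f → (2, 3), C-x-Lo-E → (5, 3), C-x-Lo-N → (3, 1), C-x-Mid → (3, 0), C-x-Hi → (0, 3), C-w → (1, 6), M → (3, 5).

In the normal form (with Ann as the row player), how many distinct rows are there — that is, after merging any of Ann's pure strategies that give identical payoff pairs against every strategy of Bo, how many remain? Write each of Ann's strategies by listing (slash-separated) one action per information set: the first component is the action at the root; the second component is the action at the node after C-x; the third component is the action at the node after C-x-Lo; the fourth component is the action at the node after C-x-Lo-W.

6

Ann has 36 pure strategies: C/Lo/W/k, C/Lo/W/f, C/Lo/E/k, C/Lo/E/f, C/Lo/N/k, C/Lo/N/f, C/Mid/W/k, C/Mid/W/f, C/Mid/E/k, C/Mid/E/f, C/Mid/N/k, C/Mid/N/f, C/Hi/W/k, C/Hi/W/f, C/Hi/E/k, C/Hi/E/f, C/Hi/N/k, C/Hi/N/f, M/Lo/W/k, M/Lo/W/f, M/Lo/E/k, M/Lo/E/f, M/Lo/N/k, M/Lo/N/f, M/Mid/W/k, M/Mid/W/f, M/Mid/E/k, M/Mid/E/f, M/Mid/N/k, M/Mid/N/f, M/Hi/W/k, M/Hi/W/f, M/Hi/E/k, M/Hi/E/f, M/Hi/N/k, M/Hi/N/f. Columns: x, w.
{C/Lo/W/k, C/Lo/W/f} → row (2,3) (1,6)
{C/Lo/E/k, C/Lo/E/f} → row (5,3) (1,6)
{C/Lo/N/k, C/Lo/N/f} → row (3,1) (1,6)
{C/Mid/W/k, C/Mid/W/f, C/Mid/E/k, C/Mid/E/f, C/Mid/N/k, C/Mid/N/f} → row (3,0) (1,6)
{C/Hi/W/k, C/Hi/W/f, C/Hi/E/k, C/Hi/E/f, C/Hi/N/k, C/Hi/N/f} → row (0,3) (1,6)
{M/Lo/W/k, M/Lo/W/f, M/Lo/E/k, M/Lo/E/f, M/Lo/N/k, M/Lo/N/f, M/Mid/W/k, M/Mid/W/f, M/Mid/E/k, M/Mid/E/f, M/Mid/N/k, M/Mid/N/f, M/Hi/W/k, M/Hi/W/f, M/Hi/E/k, M/Hi/E/f, M/Hi/N/k, M/Hi/N/f} → row (3,5) (3,5)
That's 6 distinct rows out of 36 strategies.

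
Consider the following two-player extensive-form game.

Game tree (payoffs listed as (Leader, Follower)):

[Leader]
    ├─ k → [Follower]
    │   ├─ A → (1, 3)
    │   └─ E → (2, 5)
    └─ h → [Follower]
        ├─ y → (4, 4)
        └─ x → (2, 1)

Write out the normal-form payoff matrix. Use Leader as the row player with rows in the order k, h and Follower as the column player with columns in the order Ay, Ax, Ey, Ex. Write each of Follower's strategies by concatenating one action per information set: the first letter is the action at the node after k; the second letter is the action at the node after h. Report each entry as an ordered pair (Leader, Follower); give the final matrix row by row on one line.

k: (1,3) (1,3) (2,5) (2,5) | h: (4,4) (2,1) (4,4) (2,1)

           Ay       Ax       Ey       Ex
   k    (1,3)    (1,3)    (2,5)    (2,5)
   h    (4,4)    (2,1)    (4,4)    (2,1)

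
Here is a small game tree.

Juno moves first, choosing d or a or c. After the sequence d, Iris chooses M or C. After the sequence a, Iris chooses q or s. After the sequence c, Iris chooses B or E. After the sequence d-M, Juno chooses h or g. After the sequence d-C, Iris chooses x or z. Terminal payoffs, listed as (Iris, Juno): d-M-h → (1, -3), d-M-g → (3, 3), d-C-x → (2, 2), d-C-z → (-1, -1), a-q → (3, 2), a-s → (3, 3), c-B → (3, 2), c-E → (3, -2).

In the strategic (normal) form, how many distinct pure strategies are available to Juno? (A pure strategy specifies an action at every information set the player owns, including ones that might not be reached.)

6

Juno owns the root with actions {d, a, c} — three choices.
Juno owns the node after d-M with actions {h, g} — two choices.
A pure strategy fixes one action at each information set independently, so the count is the product 3 × 2 = 6.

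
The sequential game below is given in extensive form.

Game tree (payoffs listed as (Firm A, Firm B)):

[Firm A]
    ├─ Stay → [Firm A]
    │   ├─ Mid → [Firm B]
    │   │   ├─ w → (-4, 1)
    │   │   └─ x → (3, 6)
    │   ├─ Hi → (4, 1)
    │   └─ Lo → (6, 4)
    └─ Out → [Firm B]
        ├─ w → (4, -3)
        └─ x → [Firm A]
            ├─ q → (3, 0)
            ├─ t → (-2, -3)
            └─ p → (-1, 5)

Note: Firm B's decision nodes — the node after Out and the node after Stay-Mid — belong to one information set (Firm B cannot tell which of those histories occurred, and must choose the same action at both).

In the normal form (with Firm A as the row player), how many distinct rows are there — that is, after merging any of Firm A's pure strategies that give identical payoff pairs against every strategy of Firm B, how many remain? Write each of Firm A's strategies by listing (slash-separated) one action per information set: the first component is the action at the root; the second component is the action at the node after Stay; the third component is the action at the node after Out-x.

6

Firm A has 18 pure strategies: Stay/Mid/q, Stay/Mid/t, Stay/Mid/p, Stay/Hi/q, Stay/Hi/t, Stay/Hi/p, Stay/Lo/q, Stay/Lo/t, Stay/Lo/p, Out/Mid/q, Out/Mid/t, Out/Mid/p, Out/Hi/q, Out/Hi/t, Out/Hi/p, Out/Lo/q, Out/Lo/t, Out/Lo/p. Columns: w, x.
{Stay/Mid/q, Stay/Mid/t, Stay/Mid/p} → row (-4,1) (3,6)
{Stay/Hi/q, Stay/Hi/t, Stay/Hi/p} → row (4,1) (4,1)
{Stay/Lo/q, Stay/Lo/t, Stay/Lo/p} → row (6,4) (6,4)
{Out/Mid/q, Out/Hi/q, Out/Lo/q} → row (4,-3) (3,0)
{Out/Mid/t, Out/Hi/t, Out/Lo/t} → row (4,-3) (-2,-3)
{Out/Mid/p, Out/Hi/p, Out/Lo/p} → row (4,-3) (-1,5)
That's 6 distinct rows out of 18 strategies.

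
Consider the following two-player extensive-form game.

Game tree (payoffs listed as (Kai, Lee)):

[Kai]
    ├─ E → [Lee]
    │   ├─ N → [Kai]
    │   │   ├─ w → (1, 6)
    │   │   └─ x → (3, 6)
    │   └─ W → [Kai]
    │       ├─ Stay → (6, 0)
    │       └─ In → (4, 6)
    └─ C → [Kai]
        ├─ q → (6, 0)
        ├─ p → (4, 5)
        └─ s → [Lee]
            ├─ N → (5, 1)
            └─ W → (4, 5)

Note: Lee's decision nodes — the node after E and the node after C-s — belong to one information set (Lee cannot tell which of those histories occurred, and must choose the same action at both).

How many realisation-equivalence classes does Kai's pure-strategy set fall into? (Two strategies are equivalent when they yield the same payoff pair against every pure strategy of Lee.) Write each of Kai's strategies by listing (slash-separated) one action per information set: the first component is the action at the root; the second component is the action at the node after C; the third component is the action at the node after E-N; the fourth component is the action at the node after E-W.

Kai has 24 pure strategies: E/q/w/Stay, E/q/w/In, E/q/x/Stay, E/q/x/In, E/p/w/Stay, E/p/w/In, E/p/x/Stay, E/p/x/In, E/s/w/Stay, E/s/w/In, E/s/x/Stay, E/s/x/In, C/q/w/Stay, C/q/w/In, C/q/x/Stay, C/q/x/In, C/p/w/Stay, C/p/w/In, C/p/x/Stay, C/p/x/In, C/s/w/Stay, C/s/w/In, C/s/x/Stay, C/s/x/In. Columns: N, W.
{E/q/w/Stay, E/p/w/Stay, E/s/w/Stay} → row (1,6) (6,0)
{E/q/w/In, E/p/w/In, E/s/w/In} → row (1,6) (4,6)
{E/q/x/Stay, E/p/x/Stay, E/s/x/Stay} → row (3,6) (6,0)
{E/q/x/In, E/p/x/In, E/s/x/In} → row (3,6) (4,6)
{C/q/w/Stay, C/q/w/In, C/q/x/Stay, C/q/x/In} → row (6,0) (6,0)
{C/p/w/Stay, C/p/w/In, C/p/x/Stay, C/p/x/In} → row (4,5) (4,5)
{C/s/w/Stay, C/s/w/In, C/s/x/Stay, C/s/x/In} → row (5,1) (4,5)
That's 7 distinct rows out of 24 strategies.

7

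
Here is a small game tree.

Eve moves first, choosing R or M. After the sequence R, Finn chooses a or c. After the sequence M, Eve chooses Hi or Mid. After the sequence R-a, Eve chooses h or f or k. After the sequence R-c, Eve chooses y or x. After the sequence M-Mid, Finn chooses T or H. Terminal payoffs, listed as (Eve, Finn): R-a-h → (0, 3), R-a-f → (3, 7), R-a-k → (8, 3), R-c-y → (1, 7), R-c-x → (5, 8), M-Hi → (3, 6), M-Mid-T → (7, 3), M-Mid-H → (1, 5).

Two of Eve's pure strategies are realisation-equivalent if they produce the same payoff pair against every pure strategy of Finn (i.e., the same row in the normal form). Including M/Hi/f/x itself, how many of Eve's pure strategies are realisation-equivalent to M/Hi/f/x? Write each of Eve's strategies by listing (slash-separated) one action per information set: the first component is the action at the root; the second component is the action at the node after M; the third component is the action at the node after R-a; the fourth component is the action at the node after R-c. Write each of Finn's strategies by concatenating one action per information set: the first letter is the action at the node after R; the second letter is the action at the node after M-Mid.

6

Row for M/Hi/f/x (columns aT, aH, cT, cH): (3,6) (3,6) (3,6) (3,6).
Under M/Hi/f/x, Eve's choice at the node after R-a and at the node after R-c can never be reached regardless of what Finn does, so varying those choices leaves every outcome unchanged.
Holding the reachable choices fixed and varying the unreachable ones freely already gives 3 × 2 = 6 equivalent strategies.
No other strategy reproduces this row, so those 6 are the full class: M/Hi/h/y, M/Hi/h/x, M/Hi/f/y, M/Hi/f/x, M/Hi/k/y, M/Hi/k/x.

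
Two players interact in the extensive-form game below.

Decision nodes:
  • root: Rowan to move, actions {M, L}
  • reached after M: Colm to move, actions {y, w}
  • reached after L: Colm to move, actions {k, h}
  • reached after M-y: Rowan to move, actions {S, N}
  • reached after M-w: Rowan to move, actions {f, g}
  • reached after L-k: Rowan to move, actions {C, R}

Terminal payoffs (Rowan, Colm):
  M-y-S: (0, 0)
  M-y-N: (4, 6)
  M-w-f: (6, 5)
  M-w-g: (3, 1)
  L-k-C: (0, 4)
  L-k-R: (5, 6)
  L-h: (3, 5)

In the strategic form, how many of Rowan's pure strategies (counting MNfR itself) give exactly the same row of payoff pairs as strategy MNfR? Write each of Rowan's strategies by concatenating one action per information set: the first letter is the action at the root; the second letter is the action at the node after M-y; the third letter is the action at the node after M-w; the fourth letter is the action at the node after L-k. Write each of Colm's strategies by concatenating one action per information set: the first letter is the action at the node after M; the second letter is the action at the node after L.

2

Row for MNfR (columns yk, yh, wk, wh): (4,6) (4,6) (6,5) (6,5).
Under MNfR, Rowan's choice at the node after L-k can never be reached regardless of what Colm does, so varying those choices leaves every outcome unchanged.
Holding the reachable choices fixed and varying the unreachable one freely already gives 2 equivalent strategies.
No other strategy reproduces this row, so those 2 are the full class: MNfC, MNfR.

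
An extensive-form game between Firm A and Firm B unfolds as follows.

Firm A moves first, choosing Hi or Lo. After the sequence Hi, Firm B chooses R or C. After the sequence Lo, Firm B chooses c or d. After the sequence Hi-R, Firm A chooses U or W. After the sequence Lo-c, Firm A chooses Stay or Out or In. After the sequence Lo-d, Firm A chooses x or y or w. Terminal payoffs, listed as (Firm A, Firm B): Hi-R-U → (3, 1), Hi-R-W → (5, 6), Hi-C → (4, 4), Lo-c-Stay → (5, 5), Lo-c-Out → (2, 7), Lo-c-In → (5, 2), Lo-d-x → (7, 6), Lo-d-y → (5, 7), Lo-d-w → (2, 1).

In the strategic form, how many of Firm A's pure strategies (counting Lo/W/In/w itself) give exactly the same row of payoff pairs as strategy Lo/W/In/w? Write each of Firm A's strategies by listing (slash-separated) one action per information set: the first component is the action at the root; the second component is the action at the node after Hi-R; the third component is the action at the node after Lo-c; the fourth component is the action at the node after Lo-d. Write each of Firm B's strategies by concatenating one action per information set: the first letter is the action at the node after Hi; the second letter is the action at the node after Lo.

Row for Lo/W/In/w (columns Rc, Rd, Cc, Cd): (5,2) (2,1) (5,2) (2,1).
Under Lo/W/In/w, Firm A's choice at the node after Hi-R can never be reached regardless of what Firm B does, so varying those choices leaves every outcome unchanged.
Holding the reachable choices fixed and varying the unreachable one freely already gives 2 equivalent strategies.
No other strategy reproduces this row, so those 2 are the full class: Lo/U/In/w, Lo/W/In/w.

2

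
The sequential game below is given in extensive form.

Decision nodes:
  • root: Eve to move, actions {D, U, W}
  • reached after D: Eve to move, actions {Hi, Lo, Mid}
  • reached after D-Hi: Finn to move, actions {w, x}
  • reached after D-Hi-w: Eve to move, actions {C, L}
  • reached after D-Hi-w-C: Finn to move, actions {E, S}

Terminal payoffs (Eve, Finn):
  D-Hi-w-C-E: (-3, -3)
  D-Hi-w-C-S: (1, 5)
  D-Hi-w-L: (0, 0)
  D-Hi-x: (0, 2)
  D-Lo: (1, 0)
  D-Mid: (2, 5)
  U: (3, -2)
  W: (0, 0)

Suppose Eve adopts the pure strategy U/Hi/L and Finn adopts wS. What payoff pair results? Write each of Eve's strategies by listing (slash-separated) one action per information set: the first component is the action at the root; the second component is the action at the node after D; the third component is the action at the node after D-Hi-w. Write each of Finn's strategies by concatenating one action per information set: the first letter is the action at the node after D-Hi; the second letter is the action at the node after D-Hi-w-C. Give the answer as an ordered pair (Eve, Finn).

(3, -2)

Trace the play path from the root:
  Eve plays U
→ terminal payoff (3, -2).
(Eve's choice at the node after D is never reached on this path, so it doesn't affect the outcome.)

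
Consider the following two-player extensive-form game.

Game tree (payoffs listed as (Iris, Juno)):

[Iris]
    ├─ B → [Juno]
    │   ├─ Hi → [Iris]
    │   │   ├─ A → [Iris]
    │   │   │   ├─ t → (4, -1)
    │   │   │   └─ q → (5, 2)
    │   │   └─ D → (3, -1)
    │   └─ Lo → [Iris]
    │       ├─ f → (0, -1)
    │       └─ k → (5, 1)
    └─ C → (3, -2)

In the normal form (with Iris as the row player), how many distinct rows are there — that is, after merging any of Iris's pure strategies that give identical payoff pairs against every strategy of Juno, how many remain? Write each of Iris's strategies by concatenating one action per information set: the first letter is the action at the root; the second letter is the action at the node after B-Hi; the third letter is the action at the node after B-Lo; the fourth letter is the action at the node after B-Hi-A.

7

Iris has 16 pure strategies: BAft, BAfq, BAkt, BAkq, BDft, BDfq, BDkt, BDkq, CAft, CAfq, CAkt, CAkq, CDft, CDfq, CDkt, CDkq. Columns: Hi, Lo.
{BAft} → row (4,-1) (0,-1)
{BAfq} → row (5,2) (0,-1)
{BAkt} → row (4,-1) (5,1)
{BAkq} → row (5,2) (5,1)
{BDft, BDfq} → row (3,-1) (0,-1)
{BDkt, BDkq} → row (3,-1) (5,1)
{CAft, CAfq, CAkt, CAkq, CDft, CDfq, CDkt, CDkq} → row (3,-2) (3,-2)
That's 7 distinct rows out of 16 strategies.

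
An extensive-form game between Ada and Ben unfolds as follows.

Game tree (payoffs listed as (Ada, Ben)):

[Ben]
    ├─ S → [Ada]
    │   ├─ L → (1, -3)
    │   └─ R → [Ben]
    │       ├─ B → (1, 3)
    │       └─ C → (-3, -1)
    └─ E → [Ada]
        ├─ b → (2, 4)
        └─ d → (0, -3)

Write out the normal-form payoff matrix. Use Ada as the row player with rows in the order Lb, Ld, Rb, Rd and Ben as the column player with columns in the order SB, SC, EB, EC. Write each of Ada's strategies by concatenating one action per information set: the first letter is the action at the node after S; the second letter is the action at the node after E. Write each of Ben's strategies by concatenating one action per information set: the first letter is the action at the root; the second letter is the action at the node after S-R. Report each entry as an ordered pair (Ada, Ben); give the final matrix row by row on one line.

Row Lb: SB→(1,-3), SC→(1,-3), EB→(2,4), EC→(2,4)
Row Ld: SB→(1,-3), SC→(1,-3), EB→(0,-3), EC→(0,-3)
Row Rb: SB→(1,3), SC→(-3,-1), EB→(2,4), EC→(2,4)
Row Rd: SB→(1,3), SC→(-3,-1), EB→(0,-3), EC→(0,-3)

Lb: (1,-3) (1,-3) (2,4) (2,4) | Ld: (1,-3) (1,-3) (0,-3) (0,-3) | Rb: (1,3) (-3,-1) (2,4) (2,4) | Rd: (1,3) (-3,-1) (0,-3) (0,-3)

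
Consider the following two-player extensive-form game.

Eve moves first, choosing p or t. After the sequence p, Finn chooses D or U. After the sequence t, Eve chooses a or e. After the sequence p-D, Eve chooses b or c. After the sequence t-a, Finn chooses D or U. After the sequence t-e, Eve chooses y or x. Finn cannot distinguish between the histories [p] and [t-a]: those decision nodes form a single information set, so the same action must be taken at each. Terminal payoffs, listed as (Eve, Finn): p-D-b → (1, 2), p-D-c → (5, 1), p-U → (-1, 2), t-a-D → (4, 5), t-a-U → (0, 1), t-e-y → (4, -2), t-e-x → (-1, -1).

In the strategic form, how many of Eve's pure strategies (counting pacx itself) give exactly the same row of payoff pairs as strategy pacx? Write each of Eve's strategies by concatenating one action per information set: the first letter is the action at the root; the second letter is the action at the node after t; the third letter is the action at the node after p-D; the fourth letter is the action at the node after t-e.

4

Row for pacx (columns D, U): (5,1) (-1,2).
Under pacx, Eve's choice at the node after t and at the node after t-e can never be reached regardless of what Finn does, so varying those choices leaves every outcome unchanged.
Holding the reachable choices fixed and varying the unreachable ones freely already gives 2 × 2 = 4 equivalent strategies.
No other strategy reproduces this row, so those 4 are the full class: pacy, pacx, pecy, pecx.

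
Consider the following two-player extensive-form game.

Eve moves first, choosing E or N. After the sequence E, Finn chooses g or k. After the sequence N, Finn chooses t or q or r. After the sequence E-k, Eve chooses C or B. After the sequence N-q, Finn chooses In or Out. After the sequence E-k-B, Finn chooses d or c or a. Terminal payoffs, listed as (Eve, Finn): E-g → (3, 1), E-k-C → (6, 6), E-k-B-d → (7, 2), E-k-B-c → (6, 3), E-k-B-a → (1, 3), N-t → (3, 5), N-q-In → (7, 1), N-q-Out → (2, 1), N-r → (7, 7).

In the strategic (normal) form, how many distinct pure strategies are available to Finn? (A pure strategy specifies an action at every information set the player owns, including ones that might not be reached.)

36

Finn owns the node after E with actions {g, k} — two choices.
Finn owns the node after N with actions {t, q, r} — three choices.
Finn owns the node after N-q with actions {In, Out} — two choices.
Finn owns the node after E-k-B with actions {d, c, a} — three choices.
A pure strategy fixes one action at each information set independently, so the count is the product 2 × 3 × 2 × 3 = 36.
(For reference, Eve has 4 pure strategies, giving a 36×4 normal-form matrix.)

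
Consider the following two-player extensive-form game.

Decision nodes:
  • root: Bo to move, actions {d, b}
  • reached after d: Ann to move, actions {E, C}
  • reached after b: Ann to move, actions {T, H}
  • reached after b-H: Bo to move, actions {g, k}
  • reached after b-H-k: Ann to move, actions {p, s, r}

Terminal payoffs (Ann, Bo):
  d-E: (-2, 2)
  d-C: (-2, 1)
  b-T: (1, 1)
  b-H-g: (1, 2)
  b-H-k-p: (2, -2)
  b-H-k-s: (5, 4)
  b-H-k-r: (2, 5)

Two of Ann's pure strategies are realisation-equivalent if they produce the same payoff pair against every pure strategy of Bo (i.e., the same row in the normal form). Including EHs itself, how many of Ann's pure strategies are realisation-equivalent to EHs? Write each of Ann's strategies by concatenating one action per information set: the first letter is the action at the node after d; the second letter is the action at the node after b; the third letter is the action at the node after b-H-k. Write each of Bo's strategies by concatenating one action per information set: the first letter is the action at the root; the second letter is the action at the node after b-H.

Row for EHs (columns dg, dk, bg, bk): (-2,2) (-2,2) (1,2) (5,4).
Every one of Ann's information sets is on the play path for some reply by Bo when Ann follows EHs.
Changing the action at any of them therefore changes at least one column, so only EHs itself gives this row.

1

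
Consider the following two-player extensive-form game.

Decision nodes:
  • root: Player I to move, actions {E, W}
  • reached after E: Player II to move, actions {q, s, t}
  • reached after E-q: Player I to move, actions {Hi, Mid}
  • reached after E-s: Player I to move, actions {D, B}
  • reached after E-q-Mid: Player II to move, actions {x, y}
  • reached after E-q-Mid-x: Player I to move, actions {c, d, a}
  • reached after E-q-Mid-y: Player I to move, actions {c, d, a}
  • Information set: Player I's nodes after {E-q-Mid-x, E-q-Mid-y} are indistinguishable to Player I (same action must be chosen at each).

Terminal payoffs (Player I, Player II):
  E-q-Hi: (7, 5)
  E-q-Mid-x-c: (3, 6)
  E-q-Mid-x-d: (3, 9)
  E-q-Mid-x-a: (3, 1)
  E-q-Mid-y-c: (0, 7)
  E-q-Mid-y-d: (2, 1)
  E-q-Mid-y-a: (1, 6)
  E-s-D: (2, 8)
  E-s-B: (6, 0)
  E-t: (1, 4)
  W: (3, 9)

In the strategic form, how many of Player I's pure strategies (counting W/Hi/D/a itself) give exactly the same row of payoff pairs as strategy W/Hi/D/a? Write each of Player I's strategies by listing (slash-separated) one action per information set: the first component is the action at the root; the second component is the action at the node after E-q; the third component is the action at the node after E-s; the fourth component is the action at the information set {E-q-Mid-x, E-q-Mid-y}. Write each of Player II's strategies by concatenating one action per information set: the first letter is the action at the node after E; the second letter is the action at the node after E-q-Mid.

Row for W/Hi/D/a (columns qx, qy, sx, sy, tx, ty): (3,9) (3,9) (3,9) (3,9) (3,9) (3,9).
Under W/Hi/D/a, Player I's choice at the node after E-q and at the node after E-s and at the information set {E-q-Mid-x, E-q-Mid-y} can never be reached regardless of what Player II does, so varying those choices leaves every outcome unchanged.
Holding the reachable choices fixed and varying the unreachable ones freely already gives 2 × 2 × 3 = 12 equivalent strategies.
No other strategy reproduces this row, so those 12 are the full class: W/Hi/D/c, W/Hi/D/d, W/Hi/D/a, W/Hi/B/c, W/Hi/B/d, W/Hi/B/a, W/Mid/D/c, W/Mid/D/d, W/Mid/D/a, W/Mid/B/c, W/Mid/B/d, W/Mid/B/a.

12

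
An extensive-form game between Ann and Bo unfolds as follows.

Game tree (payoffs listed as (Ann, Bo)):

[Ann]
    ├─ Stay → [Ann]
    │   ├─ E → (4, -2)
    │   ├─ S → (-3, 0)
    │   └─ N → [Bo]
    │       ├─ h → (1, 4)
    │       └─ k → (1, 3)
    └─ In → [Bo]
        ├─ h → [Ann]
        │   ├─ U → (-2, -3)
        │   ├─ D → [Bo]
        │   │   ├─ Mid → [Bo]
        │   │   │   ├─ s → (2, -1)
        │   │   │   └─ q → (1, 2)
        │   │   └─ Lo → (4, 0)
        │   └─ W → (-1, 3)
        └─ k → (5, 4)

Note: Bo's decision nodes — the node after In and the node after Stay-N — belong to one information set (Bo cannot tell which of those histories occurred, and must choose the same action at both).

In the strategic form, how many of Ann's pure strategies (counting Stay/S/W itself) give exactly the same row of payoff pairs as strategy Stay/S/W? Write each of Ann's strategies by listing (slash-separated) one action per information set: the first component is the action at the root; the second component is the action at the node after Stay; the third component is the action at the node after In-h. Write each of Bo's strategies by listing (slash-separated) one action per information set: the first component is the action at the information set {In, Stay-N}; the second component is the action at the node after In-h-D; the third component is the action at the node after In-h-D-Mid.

Row for Stay/S/W (columns h/Mid/s, h/Mid/q, h/Lo/s, h/Lo/q, k/Mid/s, k/Mid/q, k/Lo/s, k/Lo/q): (-3,0) (-3,0) (-3,0) (-3,0) (-3,0) (-3,0) (-3,0) (-3,0).
Under Stay/S/W, Ann's choice at the node after In-h can never be reached regardless of what Bo does, so varying those choices leaves every outcome unchanged.
Holding the reachable choices fixed and varying the unreachable one freely already gives 3 equivalent strategies.
No other strategy reproduces this row, so those 3 are the full class: Stay/S/U, Stay/S/D, Stay/S/W.

3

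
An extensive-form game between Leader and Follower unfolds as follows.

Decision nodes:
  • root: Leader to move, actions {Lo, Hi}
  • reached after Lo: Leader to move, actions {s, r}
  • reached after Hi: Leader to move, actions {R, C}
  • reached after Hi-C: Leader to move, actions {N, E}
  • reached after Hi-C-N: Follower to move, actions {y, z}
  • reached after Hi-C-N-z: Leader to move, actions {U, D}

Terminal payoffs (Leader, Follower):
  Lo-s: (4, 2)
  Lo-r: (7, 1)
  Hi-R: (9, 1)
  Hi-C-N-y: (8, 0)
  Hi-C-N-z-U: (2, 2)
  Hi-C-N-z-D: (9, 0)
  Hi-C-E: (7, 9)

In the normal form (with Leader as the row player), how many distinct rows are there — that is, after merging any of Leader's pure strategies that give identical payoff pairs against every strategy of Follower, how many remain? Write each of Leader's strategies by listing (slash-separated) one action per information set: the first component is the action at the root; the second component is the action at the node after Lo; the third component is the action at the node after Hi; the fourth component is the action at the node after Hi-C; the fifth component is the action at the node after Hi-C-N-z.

6

Leader has 32 pure strategies: Lo/s/R/N/U, Lo/s/R/N/D, Lo/s/R/E/U, Lo/s/R/E/D, Lo/s/C/N/U, Lo/s/C/N/D, Lo/s/C/E/U, Lo/s/C/E/D, Lo/r/R/N/U, Lo/r/R/N/D, Lo/r/R/E/U, Lo/r/R/E/D, Lo/r/C/N/U, Lo/r/C/N/D, Lo/r/C/E/U, Lo/r/C/E/D, Hi/s/R/N/U, Hi/s/R/N/D, Hi/s/R/E/U, Hi/s/R/E/D, Hi/s/C/N/U, Hi/s/C/N/D, Hi/s/C/E/U, Hi/s/C/E/D, Hi/r/R/N/U, Hi/r/R/N/D, Hi/r/R/E/U, Hi/r/R/E/D, Hi/r/C/N/U, Hi/r/C/N/D, Hi/r/C/E/U, Hi/r/C/E/D. Columns: y, z.
{Lo/s/R/N/U, Lo/s/R/N/D, Lo/s/R/E/U, Lo/s/R/E/D, Lo/s/C/N/U, Lo/s/C/N/D, Lo/s/C/E/U, Lo/s/C/E/D} → row (4,2) (4,2)
{Lo/r/R/N/U, Lo/r/R/N/D, Lo/r/R/E/U, Lo/r/R/E/D, Lo/r/C/N/U, Lo/r/C/N/D, Lo/r/C/E/U, Lo/r/C/E/D} → row (7,1) (7,1)
{Hi/s/R/N/U, Hi/s/R/N/D, Hi/s/R/E/U, Hi/s/R/E/D, Hi/r/R/N/U, Hi/r/R/N/D, Hi/r/R/E/U, Hi/r/R/E/D} → row (9,1) (9,1)
{Hi/s/C/N/U, Hi/r/C/N/U} → row (8,0) (2,2)
{Hi/s/C/N/D, Hi/r/C/N/D} → row (8,0) (9,0)
{Hi/s/C/E/U, Hi/s/C/E/D, Hi/r/C/E/U, Hi/r/C/E/D} → row (7,9) (7,9)
That's 6 distinct rows out of 32 strategies.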